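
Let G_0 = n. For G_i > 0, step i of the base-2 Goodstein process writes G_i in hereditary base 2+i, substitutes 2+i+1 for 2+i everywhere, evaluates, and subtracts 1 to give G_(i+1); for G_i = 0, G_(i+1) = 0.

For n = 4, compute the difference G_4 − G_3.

G_0 = 4. HB_2(4) = 2^2. Bump = 27. G_1 = 26.
G_1 = 26. HB_3(26) = 2·3^2 + 2·3 + 2. Bump = 42. G_2 = 41.
G_2 = 41. HB_4(41) = 2·4^2 + 2·4 + 1. Bump = 61. G_3 = 60.
G_3 = 60. HB_5(60) = 2·5^2 + 2·5. Bump = 84. G_4 = 83.

23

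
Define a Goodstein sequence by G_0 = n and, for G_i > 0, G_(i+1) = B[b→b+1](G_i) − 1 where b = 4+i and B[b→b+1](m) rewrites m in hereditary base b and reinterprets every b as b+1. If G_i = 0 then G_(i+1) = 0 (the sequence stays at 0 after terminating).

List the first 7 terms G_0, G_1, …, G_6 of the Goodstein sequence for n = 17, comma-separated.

17, 25, 35, 39, 43, 47, 51

[0] 17 ≡ 4^2 + 1 (base 4). Lift 5: 26. −1: 25.
[1] 25 ≡ 5^2 (base 5). Lift 6: 36. −1: 35.
[2] 35 ≡ 5·6 + 5 (base 6). Lift 7: 40. −1: 39.
[3] 39 ≡ 5·7 + 4 (base 7). Lift 8: 44. −1: 43.
[4] 43 ≡ 5·8 + 3 (base 8). Lift 9: 48. −1: 47.
[5] 47 ≡ 5·9 + 2 (base 9). Lift 10: 52. −1: 51.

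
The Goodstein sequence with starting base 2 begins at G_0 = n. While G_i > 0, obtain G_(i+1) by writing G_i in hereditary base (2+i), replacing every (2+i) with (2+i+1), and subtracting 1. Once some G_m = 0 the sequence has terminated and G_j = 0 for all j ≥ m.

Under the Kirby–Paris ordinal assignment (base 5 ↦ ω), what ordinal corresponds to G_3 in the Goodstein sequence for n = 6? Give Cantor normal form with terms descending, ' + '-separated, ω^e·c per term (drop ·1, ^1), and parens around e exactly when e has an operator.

6 —HB2→ 2^2 + 2 —bump→ 3^3 + 3 = 30 —(−1)→ 29
29 —HB3→ 3^3 + 2 —bump→ 4^4 + 2 = 258 —(−1)→ 257
257 —HB4→ 4^4 + 1 —bump→ 5^5 + 1 = 3126 —(−1)→ 3125
3125 —HB5→ 5^5 —bump→ 6^6 = 46656 —(−1)→ 46655

ω^ω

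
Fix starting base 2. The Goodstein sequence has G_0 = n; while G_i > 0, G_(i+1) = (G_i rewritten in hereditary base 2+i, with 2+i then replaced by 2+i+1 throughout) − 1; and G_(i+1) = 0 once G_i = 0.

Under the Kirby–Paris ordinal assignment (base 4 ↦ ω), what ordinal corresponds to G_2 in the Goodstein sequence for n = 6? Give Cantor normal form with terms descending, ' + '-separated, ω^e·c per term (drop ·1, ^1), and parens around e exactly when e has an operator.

ω^ω + 1

G_0 = 6. HB_2(6) = 2^2 + 2. Bump = 30. G_1 = 29.
G_1 = 29. HB_3(29) = 3^3 + 2. Bump = 258. G_2 = 257.
G_2 = 257. HB_4(257) = 4^4 + 1. Bump = 3126. G_3 = 3125.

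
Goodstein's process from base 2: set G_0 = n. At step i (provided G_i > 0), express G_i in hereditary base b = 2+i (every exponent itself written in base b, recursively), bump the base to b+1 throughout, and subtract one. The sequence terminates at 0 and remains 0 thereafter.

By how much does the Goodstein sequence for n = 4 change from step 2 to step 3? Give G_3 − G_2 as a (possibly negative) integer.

G_0=4  [base 2] 2^2  →[2↦3]→  3^3 = 27  −1 ⇒ G_1=26
G_1=26  [base 3] 2·3^2 + 2·3 + 2  →[3↦4]→  2·4^2 + 2·4 + 2 = 42  −1 ⇒ G_2=41
G_2=41  [base 4] 2·4^2 + 2·4 + 1  →[4↦5]→  2·5^2 + 2·5 + 1 = 61  −1 ⇒ G_3=60

19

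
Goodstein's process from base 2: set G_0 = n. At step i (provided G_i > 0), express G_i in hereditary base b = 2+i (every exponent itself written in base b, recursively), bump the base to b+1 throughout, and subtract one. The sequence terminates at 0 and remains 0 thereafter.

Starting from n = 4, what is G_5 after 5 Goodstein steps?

G_0=4  [base 2] 2^2  →[2↦3]→  3^3 = 27  −1 ⇒ G_1=26
G_1=26  [base 3] 2·3^2 + 2·3 + 2  →[3↦4]→  2·4^2 + 2·4 + 2 = 42  −1 ⇒ G_2=41
G_2=41  [base 4] 2·4^2 + 2·4 + 1  →[4↦5]→  2·5^2 + 2·5 + 1 = 61  −1 ⇒ G_3=60
G_3=60  [base 5] 2·5^2 + 2·5  →[5↦6]→  2·6^2 + 2·6 = 84  −1 ⇒ G_4=83
G_4=83  [base 6] 2·6^2 + 6 + 5  →[6↦7]→  2·7^2 + 7 + 5 = 110  −1 ⇒ G_5=109
G_5=109  [base 7] 2·7^2 + 7 + 4  →[7↦8]→  2·8^2 + 8 + 4 = 140  −1 ⇒ G_6=139

109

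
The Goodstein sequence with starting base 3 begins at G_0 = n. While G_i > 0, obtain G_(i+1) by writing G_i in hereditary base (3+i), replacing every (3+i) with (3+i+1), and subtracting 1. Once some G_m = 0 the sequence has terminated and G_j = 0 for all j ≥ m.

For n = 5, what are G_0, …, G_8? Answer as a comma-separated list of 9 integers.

5, 5, 5, 5, 4, 3, 2, 1, 0

G_0=5  [base 3] 3 + 2  →[3↦4]→  4 + 2 = 6  −1 ⇒ G_1=5
G_1=5  [base 4] 4 + 1  →[4↦5]→  5 + 1 = 6  −1 ⇒ G_2=5
G_2=5  [base 5] 5  →[5↦6]→  6 = 6  −1 ⇒ G_3=5
G_3=5  [base 6] 5  →[6↦7]→  5 = 5  −1 ⇒ G_4=4
G_4=4  [base 7] 4  →[7↦8]→  4 = 4  −1 ⇒ G_5=3
G_5=3  [base 8] 3  →[8↦9]→  3 = 3  −1 ⇒ G_6=2
G_6=2  [base 9] 2  →[9↦10]→  2 = 2  −1 ⇒ G_7=1
G_7=1  [base 10] 1  →[10↦11]→  1 = 1  −1 ⇒ G_8=0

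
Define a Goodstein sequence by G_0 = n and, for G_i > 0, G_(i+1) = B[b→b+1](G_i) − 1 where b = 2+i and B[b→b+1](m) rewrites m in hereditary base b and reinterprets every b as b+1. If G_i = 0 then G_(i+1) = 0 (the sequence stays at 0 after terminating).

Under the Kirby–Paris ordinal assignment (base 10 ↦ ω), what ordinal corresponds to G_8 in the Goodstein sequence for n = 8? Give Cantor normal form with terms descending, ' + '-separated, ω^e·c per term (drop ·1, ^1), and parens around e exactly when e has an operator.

ω^ω·2 + ω^2·2 + ω + 1

step 0: 8 = 2^(2 + 1); sub 3 for 2: 3^(3 + 1); = 81; G_1 = 81−1 = 80
step 1: 80 = 2·3^3 + 2·3^2 + 2·3 + 2; sub 4 for 3: 2·4^4 + 2·4^2 + 2·4 + 2; = 554; G_2 = 554−1 = 553
step 2: 553 = 2·4^4 + 2·4^2 + 2·4 + 1; sub 5 for 4: 2·5^5 + 2·5^2 + 2·5 + 1; = 6311; G_3 = 6311−1 = 6310
step 3: 6310 = 2·5^5 + 2·5^2 + 2·5; sub 6 for 5: 2·6^6 + 2·6^2 + 2·6; = 93396; G_4 = 93396−1 = 93395
step 4: 93395 = 2·6^6 + 2·6^2 + 6 + 5; sub 7 for 6: 2·7^7 + 2·7^2 + 7 + 5; = 1647196; G_5 = 1647196−1 = 1647195
step 5: 1647195 = 2·7^7 + 2·7^2 + 7 + 4; sub 8 for 7: 2·8^8 + 2·8^2 + 8 + 4; = 33554572; G_6 = 33554572−1 = 33554571
step 6: 33554571 = 2·8^8 + 2·8^2 + 8 + 3; sub 9 for 8: 2·9^9 + 2·9^2 + 9 + 3; = 774841152; G_7 = 774841152−1 = 774841151
step 7: 774841151 = 2·9^9 + 2·9^2 + 9 + 2; sub 10 for 9: 2·10^10 + 2·10^2 + 10 + 2; = 20000000212; G_8 = 20000000212−1 = 20000000211
step 8: 20000000211 = 2·10^10 + 2·10^2 + 10 + 1; sub 11 for 10: 2·11^11 + 2·11^2 + 11 + 1; = 570623341476; G_9 = 570623341476−1 = 570623341475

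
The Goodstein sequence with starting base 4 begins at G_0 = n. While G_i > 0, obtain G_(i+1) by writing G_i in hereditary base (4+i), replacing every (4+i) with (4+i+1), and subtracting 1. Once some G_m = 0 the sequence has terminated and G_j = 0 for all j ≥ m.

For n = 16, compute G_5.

i=0: 16 = 4^2 (b=4); 4→5: 5^2 = 25; 25−1 = 24
i=1: 24 = 4·5 + 4 (b=5); 5→6: 4·6 + 4 = 28; 28−1 = 27
i=2: 27 = 4·6 + 3 (b=6); 6→7: 4·7 + 3 = 31; 31−1 = 30
i=3: 30 = 4·7 + 2 (b=7); 7→8: 4·8 + 2 = 34; 34−1 = 33
i=4: 33 = 4·8 + 1 (b=8); 8→9: 4·9 + 1 = 37; 37−1 = 36
i=5: 36 = 4·9 (b=9); 9→10: 4·10 = 40; 40−1 = 39

36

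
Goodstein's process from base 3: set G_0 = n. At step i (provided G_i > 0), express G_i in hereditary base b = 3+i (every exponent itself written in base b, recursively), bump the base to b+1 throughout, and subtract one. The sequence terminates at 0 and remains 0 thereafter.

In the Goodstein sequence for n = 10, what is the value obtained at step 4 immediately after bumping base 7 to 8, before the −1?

34

[0] 10 ≡ 3^2 + 1 (base 3). Lift 4: 17. −1: 16.
[1] 16 ≡ 4^2 (base 4). Lift 5: 25. −1: 24.
[2] 24 ≡ 4·5 + 4 (base 5). Lift 6: 28. −1: 27.
[3] 27 ≡ 4·6 + 3 (base 6). Lift 7: 31. −1: 30.
[4] 30 ≡ 4·7 + 2 (base 7). Lift 8: 34. −1: 33.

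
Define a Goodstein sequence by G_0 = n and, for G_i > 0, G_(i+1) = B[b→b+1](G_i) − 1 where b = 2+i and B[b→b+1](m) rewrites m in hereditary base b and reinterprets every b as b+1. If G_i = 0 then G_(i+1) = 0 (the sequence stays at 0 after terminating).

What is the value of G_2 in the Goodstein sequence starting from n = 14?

step 0: 14 = 2^(2 + 1) + 2^2 + 2; sub 3 for 2: 3^(3 + 1) + 3^3 + 3; = 111; G_1 = 111−1 = 110
step 1: 110 = 3^(3 + 1) + 3^3 + 2; sub 4 for 3: 4^(4 + 1) + 4^4 + 2; = 1282; G_2 = 1282−1 = 1281

1281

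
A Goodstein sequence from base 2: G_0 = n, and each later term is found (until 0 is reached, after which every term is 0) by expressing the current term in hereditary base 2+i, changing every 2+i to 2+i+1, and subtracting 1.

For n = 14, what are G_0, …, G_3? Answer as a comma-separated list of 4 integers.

14, 110, 1281, 18750

base 2: 14 = 2^(2 + 1) + 2^2 + 2; at 3: 3^(3 + 1) + 3^3 + 3 = 111; next = 110
base 3: 110 = 3^(3 + 1) + 3^3 + 2; at 4: 4^(4 + 1) + 4^4 + 2 = 1282; next = 1281
base 4: 1281 = 4^(4 + 1) + 4^4 + 1; at 5: 5^(5 + 1) + 5^5 + 1 = 18751; next = 18750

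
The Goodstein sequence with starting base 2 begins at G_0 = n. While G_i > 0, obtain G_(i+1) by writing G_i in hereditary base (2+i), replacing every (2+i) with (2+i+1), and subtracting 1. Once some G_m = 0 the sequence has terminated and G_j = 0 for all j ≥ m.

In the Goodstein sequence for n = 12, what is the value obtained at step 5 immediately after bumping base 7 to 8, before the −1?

134217868

12 —HB2→ 2^(2 + 1) + 2^2 —bump→ 3^(3 + 1) + 3^3 = 108 —(−1)→ 107
107 —HB3→ 3^(3 + 1) + 2·3^2 + 2·3 + 2 —bump→ 4^(4 + 1) + 2·4^2 + 2·4 + 2 = 1066 —(−1)→ 1065
1065 —HB4→ 4^(4 + 1) + 2·4^2 + 2·4 + 1 —bump→ 5^(5 + 1) + 2·5^2 + 2·5 + 1 = 15686 —(−1)→ 15685
15685 —HB5→ 5^(5 + 1) + 2·5^2 + 2·5 —bump→ 6^(6 + 1) + 2·6^2 + 2·6 = 280020 —(−1)→ 280019
280019 —HB6→ 6^(6 + 1) + 2·6^2 + 6 + 5 —bump→ 7^(7 + 1) + 2·7^2 + 7 + 5 = 5764911 —(−1)→ 5764910
5764910 —HB7→ 7^(7 + 1) + 2·7^2 + 7 + 4 —bump→ 8^(8 + 1) + 2·8^2 + 8 + 4 = 134217868 —(−1)→ 134217867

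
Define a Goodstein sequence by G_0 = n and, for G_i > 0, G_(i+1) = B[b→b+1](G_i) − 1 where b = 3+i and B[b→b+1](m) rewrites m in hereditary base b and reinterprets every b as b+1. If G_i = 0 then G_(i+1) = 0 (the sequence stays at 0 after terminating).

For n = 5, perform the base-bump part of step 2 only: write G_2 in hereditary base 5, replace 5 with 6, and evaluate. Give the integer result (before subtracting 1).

[0] 5 ≡ 3 + 2 (base 3). Lift 4: 6. −1: 5.
[1] 5 ≡ 4 + 1 (base 4). Lift 5: 6. −1: 5.
[2] 5 ≡ 5 (base 5). Lift 6: 6. −1: 5.

6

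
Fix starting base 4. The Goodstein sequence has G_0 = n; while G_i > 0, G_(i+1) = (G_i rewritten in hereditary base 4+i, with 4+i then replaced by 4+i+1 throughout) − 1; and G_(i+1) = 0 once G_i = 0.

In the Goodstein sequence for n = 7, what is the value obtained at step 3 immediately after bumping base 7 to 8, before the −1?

step 0: 7 = 4 + 3; sub 5 for 4: 5 + 3; = 8; G_1 = 8−1 = 7
step 1: 7 = 5 + 2; sub 6 for 5: 6 + 2; = 8; G_2 = 8−1 = 7
step 2: 7 = 6 + 1; sub 7 for 6: 7 + 1; = 8; G_3 = 8−1 = 7

8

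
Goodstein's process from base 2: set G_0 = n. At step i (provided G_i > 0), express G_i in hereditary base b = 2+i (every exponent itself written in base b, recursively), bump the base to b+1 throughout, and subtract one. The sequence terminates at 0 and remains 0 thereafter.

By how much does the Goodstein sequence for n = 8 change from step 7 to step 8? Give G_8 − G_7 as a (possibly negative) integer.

G_0=8  [base 2] 2^(2 + 1)  →[2↦3]→  3^(3 + 1) = 81  −1 ⇒ G_1=80
G_1=80  [base 3] 2·3^3 + 2·3^2 + 2·3 + 2  →[3↦4]→  2·4^4 + 2·4^2 + 2·4 + 2 = 554  −1 ⇒ G_2=553
G_2=553  [base 4] 2·4^4 + 2·4^2 + 2·4 + 1  →[4↦5]→  2·5^5 + 2·5^2 + 2·5 + 1 = 6311  −1 ⇒ G_3=6310
G_3=6310  [base 5] 2·5^5 + 2·5^2 + 2·5  →[5↦6]→  2·6^6 + 2·6^2 + 2·6 = 93396  −1 ⇒ G_4=93395
G_4=93395  [base 6] 2·6^6 + 2·6^2 + 6 + 5  →[6↦7]→  2·7^7 + 2·7^2 + 7 + 5 = 1647196  −1 ⇒ G_5=1647195
G_5=1647195  [base 7] 2·7^7 + 2·7^2 + 7 + 4  →[7↦8]→  2·8^8 + 2·8^2 + 8 + 4 = 33554572  −1 ⇒ G_6=33554571
G_6=33554571  [base 8] 2·8^8 + 2·8^2 + 8 + 3  →[8↦9]→  2·9^9 + 2·9^2 + 9 + 3 = 774841152  −1 ⇒ G_7=774841151
G_7=774841151  [base 9] 2·9^9 + 2·9^2 + 9 + 2  →[9↦10]→  2·10^10 + 2·10^2 + 10 + 2 = 20000000212  −1 ⇒ G_8=20000000211

19225159060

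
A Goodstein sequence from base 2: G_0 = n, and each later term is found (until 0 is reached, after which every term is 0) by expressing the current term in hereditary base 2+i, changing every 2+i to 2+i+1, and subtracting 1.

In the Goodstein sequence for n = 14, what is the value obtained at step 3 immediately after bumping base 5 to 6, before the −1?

G_0=14  [base 2] 2^(2 + 1) + 2^2 + 2  →[2↦3]→  3^(3 + 1) + 3^3 + 3 = 111  −1 ⇒ G_1=110
G_1=110  [base 3] 3^(3 + 1) + 3^3 + 2  →[3↦4]→  4^(4 + 1) + 4^4 + 2 = 1282  −1 ⇒ G_2=1281
G_2=1281  [base 4] 4^(4 + 1) + 4^4 + 1  →[4↦5]→  5^(5 + 1) + 5^5 + 1 = 18751  −1 ⇒ G_3=18750
G_3=18750  [base 5] 5^(5 + 1) + 5^5  →[5↦6]→  6^(6 + 1) + 6^6 = 326592  −1 ⇒ G_4=326591

326592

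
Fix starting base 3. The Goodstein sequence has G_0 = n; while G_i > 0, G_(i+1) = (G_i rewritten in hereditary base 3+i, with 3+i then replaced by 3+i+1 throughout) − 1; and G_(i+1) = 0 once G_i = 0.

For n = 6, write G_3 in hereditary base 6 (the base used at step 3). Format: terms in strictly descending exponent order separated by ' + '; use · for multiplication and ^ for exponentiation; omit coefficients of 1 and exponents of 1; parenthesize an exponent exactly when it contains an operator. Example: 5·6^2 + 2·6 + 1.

(0) 6|_3 = 2·3 ↦ 2·4|_4 = 8 ⇒ 7
(1) 7|_4 = 4 + 3 ↦ 5 + 3|_5 = 8 ⇒ 7
(2) 7|_5 = 5 + 2 ↦ 6 + 2|_6 = 8 ⇒ 7
(3) 7|_6 = 6 + 1 ↦ 7 + 1|_7 = 8 ⇒ 7

6 + 1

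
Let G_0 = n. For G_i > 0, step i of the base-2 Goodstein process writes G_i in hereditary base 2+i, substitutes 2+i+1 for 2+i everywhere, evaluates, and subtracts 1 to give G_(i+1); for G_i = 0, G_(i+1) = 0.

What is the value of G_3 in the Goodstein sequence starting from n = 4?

60

(0) 4|_2 = 2^2 ↦ 3^3|_3 = 27 ⇒ 26
(1) 26|_3 = 2·3^2 + 2·3 + 2 ↦ 2·4^2 + 2·4 + 2|_4 = 42 ⇒ 41
(2) 41|_4 = 2·4^2 + 2·4 + 1 ↦ 2·5^2 + 2·5 + 1|_5 = 61 ⇒ 60
(3) 60|_5 = 2·5^2 + 2·5 ↦ 2·6^2 + 2·6|_6 = 84 ⇒ 83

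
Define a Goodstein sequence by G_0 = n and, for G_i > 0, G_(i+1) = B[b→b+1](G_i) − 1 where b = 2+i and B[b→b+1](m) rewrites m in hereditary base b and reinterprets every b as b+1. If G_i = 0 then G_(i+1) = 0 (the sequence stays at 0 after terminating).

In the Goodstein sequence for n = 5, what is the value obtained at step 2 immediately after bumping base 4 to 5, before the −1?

468

(0) 5|_2 = 2^2 + 1 ↦ 3^3 + 1|_3 = 28 ⇒ 27
(1) 27|_3 = 3^3 ↦ 4^4|_4 = 256 ⇒ 255
(2) 255|_4 = 3·4^3 + 3·4^2 + 3·4 + 3 ↦ 3·5^3 + 3·5^2 + 3·5 + 3|_5 = 468 ⇒ 467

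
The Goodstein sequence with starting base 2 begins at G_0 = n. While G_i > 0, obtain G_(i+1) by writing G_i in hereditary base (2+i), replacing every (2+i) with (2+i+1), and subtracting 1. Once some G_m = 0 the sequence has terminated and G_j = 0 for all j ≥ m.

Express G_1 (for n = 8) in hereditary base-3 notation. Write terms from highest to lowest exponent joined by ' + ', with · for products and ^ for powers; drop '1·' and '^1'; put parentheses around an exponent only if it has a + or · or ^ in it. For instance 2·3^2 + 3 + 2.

step 0: 8 = 2^(2 + 1); sub 3 for 2: 3^(3 + 1); = 81; G_1 = 81−1 = 80
step 1: 80 = 2·3^3 + 2·3^2 + 2·3 + 2; sub 4 for 3: 2·4^4 + 2·4^2 + 2·4 + 2; = 554; G_2 = 554−1 = 553

2·3^3 + 2·3^2 + 2·3 + 2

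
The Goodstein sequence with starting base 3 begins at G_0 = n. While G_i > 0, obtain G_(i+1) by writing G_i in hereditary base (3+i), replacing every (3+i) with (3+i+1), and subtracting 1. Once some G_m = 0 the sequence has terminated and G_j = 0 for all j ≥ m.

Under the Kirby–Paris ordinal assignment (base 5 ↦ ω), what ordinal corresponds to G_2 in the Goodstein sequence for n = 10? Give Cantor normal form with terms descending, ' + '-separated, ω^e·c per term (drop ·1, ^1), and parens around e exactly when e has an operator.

ω·4 + 4

base 3: 10 = 3^2 + 1; at 4: 4^2 + 1 = 17; next = 16
base 4: 16 = 4^2; at 5: 5^2 = 25; next = 24
base 5: 24 = 4·5 + 4; at 6: 4·6 + 4 = 28; next = 27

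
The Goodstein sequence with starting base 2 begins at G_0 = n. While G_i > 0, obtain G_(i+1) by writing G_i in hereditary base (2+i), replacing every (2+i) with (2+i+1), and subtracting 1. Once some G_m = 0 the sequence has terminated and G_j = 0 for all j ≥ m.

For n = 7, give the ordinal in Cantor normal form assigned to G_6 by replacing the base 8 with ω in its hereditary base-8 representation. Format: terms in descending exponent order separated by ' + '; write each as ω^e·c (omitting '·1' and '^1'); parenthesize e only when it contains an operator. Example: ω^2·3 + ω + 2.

ω^7·7 + ω^6·7 + ω^5·7 + ω^4·7 + ω^3·7 + ω^2·7 + ω·7 + 7

G_0 = 7. HB_2(7) = 2^2 + 2 + 1. Bump = 31. G_1 = 30.
G_1 = 30. HB_3(30) = 3^3 + 3. Bump = 260. G_2 = 259.
G_2 = 259. HB_4(259) = 4^4 + 3. Bump = 3128. G_3 = 3127.
G_3 = 3127. HB_5(3127) = 5^5 + 2. Bump = 46658. G_4 = 46657.
G_4 = 46657. HB_6(46657) = 6^6 + 1. Bump = 823544. G_5 = 823543.
G_5 = 823543. HB_7(823543) = 7^7. Bump = 16777216. G_6 = 16777215.
G_6 = 16777215. HB_8(16777215) = 7·8^7 + 7·8^6 + 7·8^5 + 7·8^4 + 7·8^3 + 7·8^2 + 7·8 + 7. Bump = 37665880. G_7 = 37665879.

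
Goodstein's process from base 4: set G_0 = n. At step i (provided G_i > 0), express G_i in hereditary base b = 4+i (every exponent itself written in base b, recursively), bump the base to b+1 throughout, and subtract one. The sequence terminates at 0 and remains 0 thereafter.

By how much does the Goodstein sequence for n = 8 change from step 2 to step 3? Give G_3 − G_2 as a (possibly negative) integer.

[0] 8 ≡ 2·4 (base 4). Lift 5: 10. −1: 9.
[1] 9 ≡ 5 + 4 (base 5). Lift 6: 10. −1: 9.
[2] 9 ≡ 6 + 3 (base 6). Lift 7: 10. −1: 9.

0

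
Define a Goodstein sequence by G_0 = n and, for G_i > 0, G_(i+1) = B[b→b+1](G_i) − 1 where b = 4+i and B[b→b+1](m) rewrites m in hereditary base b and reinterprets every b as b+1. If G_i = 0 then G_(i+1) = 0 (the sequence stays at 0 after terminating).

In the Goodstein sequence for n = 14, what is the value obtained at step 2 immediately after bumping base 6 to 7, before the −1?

G_0 = 14. HB_4(14) = 3·4 + 2. Bump = 17. G_1 = 16.
G_1 = 16. HB_5(16) = 3·5 + 1. Bump = 19. G_2 = 18.
G_2 = 18. HB_6(18) = 3·6. Bump = 21. G_3 = 20.

21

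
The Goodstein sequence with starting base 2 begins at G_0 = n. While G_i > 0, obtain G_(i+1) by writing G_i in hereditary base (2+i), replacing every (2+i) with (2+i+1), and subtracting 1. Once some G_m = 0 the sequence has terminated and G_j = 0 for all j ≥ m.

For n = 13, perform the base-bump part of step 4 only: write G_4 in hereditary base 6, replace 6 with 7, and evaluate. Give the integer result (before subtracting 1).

i=0: 13 = 2^(2 + 1) + 2^2 + 1 (b=2); 2→3: 3^(3 + 1) + 3^3 + 1 = 109; 109−1 = 108
i=1: 108 = 3^(3 + 1) + 3^3 (b=3); 3→4: 4^(4 + 1) + 4^4 = 1280; 1280−1 = 1279
i=2: 1279 = 4^(4 + 1) + 3·4^3 + 3·4^2 + 3·4 + 3 (b=4); 4→5: 5^(5 + 1) + 3·5^3 + 3·5^2 + 3·5 + 3 = 16093; 16093−1 = 16092
i=3: 16092 = 5^(5 + 1) + 3·5^3 + 3·5^2 + 3·5 + 2 (b=5); 5→6: 6^(6 + 1) + 3·6^3 + 3·6^2 + 3·6 + 2 = 280712; 280712−1 = 280711
i=4: 280711 = 6^(6 + 1) + 3·6^3 + 3·6^2 + 3·6 + 1 (b=6); 6→7: 7^(7 + 1) + 3·7^3 + 3·7^2 + 3·7 + 1 = 5765999; 5765999−1 = 5765998

5765999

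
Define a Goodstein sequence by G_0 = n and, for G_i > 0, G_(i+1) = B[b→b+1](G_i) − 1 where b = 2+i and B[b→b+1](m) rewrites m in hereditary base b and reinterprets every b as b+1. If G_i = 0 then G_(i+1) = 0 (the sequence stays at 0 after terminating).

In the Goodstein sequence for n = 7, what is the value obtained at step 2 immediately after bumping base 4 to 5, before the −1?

G_0 = 7. HB_2(7) = 2^2 + 2 + 1. Bump = 31. G_1 = 30.
G_1 = 30. HB_3(30) = 3^3 + 3. Bump = 260. G_2 = 259.
G_2 = 259. HB_4(259) = 4^4 + 3. Bump = 3128. G_3 = 3127.

3128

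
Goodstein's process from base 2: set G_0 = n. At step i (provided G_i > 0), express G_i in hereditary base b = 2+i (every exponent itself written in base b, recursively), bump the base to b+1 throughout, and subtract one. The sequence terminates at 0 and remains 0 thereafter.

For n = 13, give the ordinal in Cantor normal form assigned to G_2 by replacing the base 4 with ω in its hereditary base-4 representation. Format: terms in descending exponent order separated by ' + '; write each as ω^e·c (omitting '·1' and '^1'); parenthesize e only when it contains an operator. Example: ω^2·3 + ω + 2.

ω^(ω + 1) + ω^3·3 + ω^2·3 + ω·3 + 3

13 —HB2→ 2^(2 + 1) + 2^2 + 1 —bump→ 3^(3 + 1) + 3^3 + 1 = 109 —(−1)→ 108
108 —HB3→ 3^(3 + 1) + 3^3 —bump→ 4^(4 + 1) + 4^4 = 1280 —(−1)→ 1279
1279 —HB4→ 4^(4 + 1) + 3·4^3 + 3·4^2 + 3·4 + 3 —bump→ 5^(5 + 1) + 3·5^3 + 3·5^2 + 3·5 + 3 = 16093 —(−1)→ 16092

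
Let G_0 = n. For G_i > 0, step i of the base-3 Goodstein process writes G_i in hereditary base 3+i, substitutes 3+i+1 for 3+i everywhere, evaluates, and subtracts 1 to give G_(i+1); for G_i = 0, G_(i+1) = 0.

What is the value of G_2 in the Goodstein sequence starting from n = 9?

i=0: 9 = 3^2 (b=3); 3→4: 4^2 = 16; 16−1 = 15
i=1: 15 = 3·4 + 3 (b=4); 4→5: 3·5 + 3 = 18; 18−1 = 17
i=2: 17 = 3·5 + 2 (b=5); 5→6: 3·6 + 2 = 20; 20−1 = 19

17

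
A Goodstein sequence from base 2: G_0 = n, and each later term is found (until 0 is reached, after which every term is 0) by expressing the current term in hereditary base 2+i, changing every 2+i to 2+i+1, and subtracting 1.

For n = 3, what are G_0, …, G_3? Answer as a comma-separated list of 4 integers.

[0] 3 ≡ 2 + 1 (base 2). Lift 3: 4. −1: 3.
[1] 3 ≡ 3 (base 3). Lift 4: 4. −1: 3.
[2] 3 ≡ 3 (base 4). Lift 5: 3. −1: 2.

3, 3, 3, 2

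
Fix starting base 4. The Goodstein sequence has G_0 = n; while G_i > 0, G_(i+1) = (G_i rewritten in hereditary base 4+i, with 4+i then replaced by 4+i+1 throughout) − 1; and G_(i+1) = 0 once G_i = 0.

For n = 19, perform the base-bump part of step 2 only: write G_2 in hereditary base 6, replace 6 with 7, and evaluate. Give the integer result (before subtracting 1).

i=0: 19 = 4^2 + 3 (b=4); 4→5: 5^2 + 3 = 28; 28−1 = 27
i=1: 27 = 5^2 + 2 (b=5); 5→6: 6^2 + 2 = 38; 38−1 = 37
i=2: 37 = 6^2 + 1 (b=6); 6→7: 7^2 + 1 = 50; 50−1 = 49

50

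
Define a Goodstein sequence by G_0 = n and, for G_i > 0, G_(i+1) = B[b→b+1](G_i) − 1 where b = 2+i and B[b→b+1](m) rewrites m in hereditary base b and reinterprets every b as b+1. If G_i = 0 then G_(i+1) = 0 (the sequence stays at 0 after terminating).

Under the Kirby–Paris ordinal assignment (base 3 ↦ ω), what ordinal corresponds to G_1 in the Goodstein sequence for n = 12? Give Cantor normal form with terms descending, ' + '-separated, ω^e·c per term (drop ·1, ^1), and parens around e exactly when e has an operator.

ω^(ω + 1) + ω^2·2 + ω·2 + 2

i=0: 12 = 2^(2 + 1) + 2^2 (b=2); 2→3: 3^(3 + 1) + 3^3 = 108; 108−1 = 107
i=1: 107 = 3^(3 + 1) + 2·3^2 + 2·3 + 2 (b=3); 3→4: 4^(4 + 1) + 2·4^2 + 2·4 + 2 = 1066; 1066−1 = 1065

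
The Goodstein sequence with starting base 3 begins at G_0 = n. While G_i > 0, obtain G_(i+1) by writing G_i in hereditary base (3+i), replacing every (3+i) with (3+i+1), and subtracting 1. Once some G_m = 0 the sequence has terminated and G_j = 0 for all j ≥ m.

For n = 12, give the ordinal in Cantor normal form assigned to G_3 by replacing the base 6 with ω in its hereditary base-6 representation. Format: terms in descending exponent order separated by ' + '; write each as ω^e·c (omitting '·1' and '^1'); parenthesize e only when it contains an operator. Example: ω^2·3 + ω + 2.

step 0: 12 = 3^2 + 3; sub 4 for 3: 4^2 + 4; = 20; G_1 = 20−1 = 19
step 1: 19 = 4^2 + 3; sub 5 for 4: 5^2 + 3; = 28; G_2 = 28−1 = 27
step 2: 27 = 5^2 + 2; sub 6 for 5: 6^2 + 2; = 38; G_3 = 38−1 = 37
step 3: 37 = 6^2 + 1; sub 7 for 6: 7^2 + 1; = 50; G_4 = 50−1 = 49

ω^2 + 1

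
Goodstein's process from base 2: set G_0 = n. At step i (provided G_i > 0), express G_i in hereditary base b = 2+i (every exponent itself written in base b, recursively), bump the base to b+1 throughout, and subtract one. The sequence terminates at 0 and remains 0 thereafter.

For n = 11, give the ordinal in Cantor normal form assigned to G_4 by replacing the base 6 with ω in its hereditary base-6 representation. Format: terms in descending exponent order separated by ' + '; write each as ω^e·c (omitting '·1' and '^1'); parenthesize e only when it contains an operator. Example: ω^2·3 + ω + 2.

ω^(ω + 1) + 1

G_0=11  [base 2] 2^(2 + 1) + 2 + 1  →[2↦3]→  3^(3 + 1) + 3 + 1 = 85  −1 ⇒ G_1=84
G_1=84  [base 3] 3^(3 + 1) + 3  →[3↦4]→  4^(4 + 1) + 4 = 1028  −1 ⇒ G_2=1027
G_2=1027  [base 4] 4^(4 + 1) + 3  →[4↦5]→  5^(5 + 1) + 3 = 15628  −1 ⇒ G_3=15627
G_3=15627  [base 5] 5^(5 + 1) + 2  →[5↦6]→  6^(6 + 1) + 2 = 279938  −1 ⇒ G_4=279937
G_4=279937  [base 6] 6^(6 + 1) + 1  →[6↦7]→  7^(7 + 1) + 1 = 5764802  −1 ⇒ G_5=5764801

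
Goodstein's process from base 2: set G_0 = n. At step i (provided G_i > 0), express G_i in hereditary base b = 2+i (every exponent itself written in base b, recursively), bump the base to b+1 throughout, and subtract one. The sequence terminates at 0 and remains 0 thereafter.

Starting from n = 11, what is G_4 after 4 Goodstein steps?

G_0 = 11. HB_2(11) = 2^(2 + 1) + 2 + 1. Bump = 85. G_1 = 84.
G_1 = 84. HB_3(84) = 3^(3 + 1) + 3. Bump = 1028. G_2 = 1027.
G_2 = 1027. HB_4(1027) = 4^(4 + 1) + 3. Bump = 15628. G_3 = 15627.
G_3 = 15627. HB_5(15627) = 5^(5 + 1) + 2. Bump = 279938. G_4 = 279937.
G_4 = 279937. HB_6(279937) = 6^(6 + 1) + 1. Bump = 5764802. G_5 = 5764801.

279937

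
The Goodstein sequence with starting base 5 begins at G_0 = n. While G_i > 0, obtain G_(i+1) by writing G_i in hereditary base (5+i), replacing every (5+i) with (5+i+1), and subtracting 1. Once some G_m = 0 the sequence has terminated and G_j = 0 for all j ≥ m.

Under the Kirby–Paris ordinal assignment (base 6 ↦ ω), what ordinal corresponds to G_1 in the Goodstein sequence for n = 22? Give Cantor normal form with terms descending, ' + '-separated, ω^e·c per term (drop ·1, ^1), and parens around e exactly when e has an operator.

step 0: 22 = 4·5 + 2; sub 6 for 5: 4·6 + 2; = 26; G_1 = 26−1 = 25
step 1: 25 = 4·6 + 1; sub 7 for 6: 4·7 + 1; = 29; G_2 = 29−1 = 28

ω·4 + 1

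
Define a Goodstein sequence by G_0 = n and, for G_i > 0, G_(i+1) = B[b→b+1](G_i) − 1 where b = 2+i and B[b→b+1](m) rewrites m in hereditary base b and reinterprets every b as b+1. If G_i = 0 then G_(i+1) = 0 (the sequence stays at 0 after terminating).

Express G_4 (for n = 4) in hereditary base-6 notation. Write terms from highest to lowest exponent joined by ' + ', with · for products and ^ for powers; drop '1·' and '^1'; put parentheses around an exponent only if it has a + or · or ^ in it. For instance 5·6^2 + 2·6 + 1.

step 0: 4 = 2^2; sub 3 for 2: 3^3; = 27; G_1 = 27−1 = 26
step 1: 26 = 2·3^2 + 2·3 + 2; sub 4 for 3: 2·4^2 + 2·4 + 2; = 42; G_2 = 42−1 = 41
step 2: 41 = 2·4^2 + 2·4 + 1; sub 5 for 4: 2·5^2 + 2·5 + 1; = 61; G_3 = 61−1 = 60
step 3: 60 = 2·5^2 + 2·5; sub 6 for 5: 2·6^2 + 2·6; = 84; G_4 = 84−1 = 83
step 4: 83 = 2·6^2 + 6 + 5; sub 7 for 6: 2·7^2 + 7 + 5; = 110; G_5 = 110−1 = 109

2·6^2 + 6 + 5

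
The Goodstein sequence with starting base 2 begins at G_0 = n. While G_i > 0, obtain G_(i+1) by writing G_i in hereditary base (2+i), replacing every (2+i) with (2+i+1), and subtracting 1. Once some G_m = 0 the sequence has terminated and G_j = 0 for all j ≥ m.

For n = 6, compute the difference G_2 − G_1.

228

(0) 6|_2 = 2^2 + 2 ↦ 3^3 + 3|_3 = 30 ⇒ 29
(1) 29|_3 = 3^3 + 2 ↦ 4^4 + 2|_4 = 258 ⇒ 257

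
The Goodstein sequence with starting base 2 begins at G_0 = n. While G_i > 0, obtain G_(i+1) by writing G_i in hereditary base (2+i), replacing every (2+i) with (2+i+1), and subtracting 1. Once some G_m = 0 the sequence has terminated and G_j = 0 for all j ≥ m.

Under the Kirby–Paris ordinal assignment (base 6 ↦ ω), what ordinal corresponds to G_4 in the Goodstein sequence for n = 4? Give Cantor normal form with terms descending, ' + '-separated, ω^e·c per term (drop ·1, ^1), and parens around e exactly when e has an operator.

ω^2·2 + ω + 5

[0] 4 ≡ 2^2 (base 2). Lift 3: 27. −1: 26.
[1] 26 ≡ 2·3^2 + 2·3 + 2 (base 3). Lift 4: 42. −1: 41.
[2] 41 ≡ 2·4^2 + 2·4 + 1 (base 4). Lift 5: 61. −1: 60.
[3] 60 ≡ 2·5^2 + 2·5 (base 5). Lift 6: 84. −1: 83.
[4] 83 ≡ 2·6^2 + 6 + 5 (base 6). Lift 7: 110. −1: 109.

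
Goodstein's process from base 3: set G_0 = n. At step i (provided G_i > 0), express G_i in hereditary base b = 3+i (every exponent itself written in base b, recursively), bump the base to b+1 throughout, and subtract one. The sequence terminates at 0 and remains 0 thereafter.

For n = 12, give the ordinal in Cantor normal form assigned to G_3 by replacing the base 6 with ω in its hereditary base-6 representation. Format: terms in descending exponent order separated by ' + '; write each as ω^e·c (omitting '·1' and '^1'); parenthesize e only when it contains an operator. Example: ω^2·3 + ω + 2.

ω^2 + 1

G_0=12  [base 3] 3^2 + 3  →[3↦4]→  4^2 + 4 = 20  −1 ⇒ G_1=19
G_1=19  [base 4] 4^2 + 3  →[4↦5]→  5^2 + 3 = 28  −1 ⇒ G_2=27
G_2=27  [base 5] 5^2 + 2  →[5↦6]→  6^2 + 2 = 38  −1 ⇒ G_3=37
G_3=37  [base 6] 6^2 + 1  →[6↦7]→  7^2 + 1 = 50  −1 ⇒ G_4=49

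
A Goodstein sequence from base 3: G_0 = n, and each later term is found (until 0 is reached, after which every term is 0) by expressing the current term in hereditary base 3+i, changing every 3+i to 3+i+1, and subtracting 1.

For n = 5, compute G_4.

i=0: 5 = 3 + 2 (b=3); 3→4: 4 + 2 = 6; 6−1 = 5
i=1: 5 = 4 + 1 (b=4); 4→5: 5 + 1 = 6; 6−1 = 5
i=2: 5 = 5 (b=5); 5→6: 6 = 6; 6−1 = 5
i=3: 5 = 5 (b=6); 6→7: 5 = 5; 5−1 = 4
i=4: 4 = 4 (b=7); 7→8: 4 = 4; 4−1 = 3

4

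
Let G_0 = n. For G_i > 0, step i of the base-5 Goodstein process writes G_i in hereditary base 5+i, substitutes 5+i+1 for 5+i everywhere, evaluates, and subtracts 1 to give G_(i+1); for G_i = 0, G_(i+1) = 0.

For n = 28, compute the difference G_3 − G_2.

14

(0) 28|_5 = 5^2 + 3 ↦ 6^2 + 3|_6 = 39 ⇒ 38
(1) 38|_6 = 6^2 + 2 ↦ 7^2 + 2|_7 = 51 ⇒ 50
(2) 50|_7 = 7^2 + 1 ↦ 8^2 + 1|_8 = 65 ⇒ 64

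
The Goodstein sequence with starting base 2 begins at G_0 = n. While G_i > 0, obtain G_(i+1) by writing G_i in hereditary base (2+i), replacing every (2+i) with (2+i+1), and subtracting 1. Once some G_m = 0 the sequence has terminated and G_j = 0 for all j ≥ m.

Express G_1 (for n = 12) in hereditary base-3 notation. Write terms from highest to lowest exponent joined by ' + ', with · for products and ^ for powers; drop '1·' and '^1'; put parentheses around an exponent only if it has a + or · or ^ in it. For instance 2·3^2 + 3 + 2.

3^(3 + 1) + 2·3^2 + 2·3 + 2

G_0 = 12. HB_2(12) = 2^(2 + 1) + 2^2. Bump = 108. G_1 = 107.
G_1 = 107. HB_3(107) = 3^(3 + 1) + 2·3^2 + 2·3 + 2. Bump = 1066. G_2 = 1065.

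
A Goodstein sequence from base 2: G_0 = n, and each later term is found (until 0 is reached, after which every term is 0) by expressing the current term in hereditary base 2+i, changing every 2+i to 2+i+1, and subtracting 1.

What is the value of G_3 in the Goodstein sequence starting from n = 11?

15627

(0) 11|_2 = 2^(2 + 1) + 2 + 1 ↦ 3^(3 + 1) + 3 + 1|_3 = 85 ⇒ 84
(1) 84|_3 = 3^(3 + 1) + 3 ↦ 4^(4 + 1) + 4|_4 = 1028 ⇒ 1027
(2) 1027|_4 = 4^(4 + 1) + 3 ↦ 5^(5 + 1) + 3|_5 = 15628 ⇒ 15627
(3) 15627|_5 = 5^(5 + 1) + 2 ↦ 6^(6 + 1) + 2|_6 = 279938 ⇒ 279937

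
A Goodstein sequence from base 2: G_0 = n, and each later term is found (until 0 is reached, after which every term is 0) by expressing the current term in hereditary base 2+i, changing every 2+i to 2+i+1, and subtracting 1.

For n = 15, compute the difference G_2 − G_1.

1172

step 0: 15 = 2^(2 + 1) + 2^2 + 2 + 1; sub 3 for 2: 3^(3 + 1) + 3^3 + 3 + 1; = 112; G_1 = 112−1 = 111
step 1: 111 = 3^(3 + 1) + 3^3 + 3; sub 4 for 3: 4^(4 + 1) + 4^4 + 4; = 1284; G_2 = 1284−1 = 1283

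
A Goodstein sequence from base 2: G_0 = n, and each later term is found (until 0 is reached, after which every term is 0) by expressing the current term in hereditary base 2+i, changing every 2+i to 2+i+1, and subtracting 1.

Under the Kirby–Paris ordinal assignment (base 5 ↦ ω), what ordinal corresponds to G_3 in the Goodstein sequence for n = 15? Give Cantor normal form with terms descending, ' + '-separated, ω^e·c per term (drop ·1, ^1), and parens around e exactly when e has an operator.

base 2: 15 = 2^(2 + 1) + 2^2 + 2 + 1; at 3: 3^(3 + 1) + 3^3 + 3 + 1 = 112; next = 111
base 3: 111 = 3^(3 + 1) + 3^3 + 3; at 4: 4^(4 + 1) + 4^4 + 4 = 1284; next = 1283
base 4: 1283 = 4^(4 + 1) + 4^4 + 3; at 5: 5^(5 + 1) + 5^5 + 3 = 18753; next = 18752
base 5: 18752 = 5^(5 + 1) + 5^5 + 2; at 6: 6^(6 + 1) + 6^6 + 2 = 326594; next = 326593

ω^(ω + 1) + ω^ω + 2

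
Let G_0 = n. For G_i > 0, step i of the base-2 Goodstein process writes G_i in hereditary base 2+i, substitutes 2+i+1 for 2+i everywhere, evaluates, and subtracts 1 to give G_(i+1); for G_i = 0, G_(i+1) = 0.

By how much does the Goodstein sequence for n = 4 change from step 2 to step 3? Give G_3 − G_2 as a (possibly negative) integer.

19

step 0: 4 = 2^2; sub 3 for 2: 3^3; = 27; G_1 = 27−1 = 26
step 1: 26 = 2·3^2 + 2·3 + 2; sub 4 for 3: 2·4^2 + 2·4 + 2; = 42; G_2 = 42−1 = 41
step 2: 41 = 2·4^2 + 2·4 + 1; sub 5 for 4: 2·5^2 + 2·5 + 1; = 61; G_3 = 61−1 = 60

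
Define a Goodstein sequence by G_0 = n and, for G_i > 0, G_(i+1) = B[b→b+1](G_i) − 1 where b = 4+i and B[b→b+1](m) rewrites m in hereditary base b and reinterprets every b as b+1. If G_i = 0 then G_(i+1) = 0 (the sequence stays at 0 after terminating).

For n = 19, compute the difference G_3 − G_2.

12

[0] 19 ≡ 4^2 + 3 (base 4). Lift 5: 28. −1: 27.
[1] 27 ≡ 5^2 + 2 (base 5). Lift 6: 38. −1: 37.
[2] 37 ≡ 6^2 + 1 (base 6). Lift 7: 50. −1: 49.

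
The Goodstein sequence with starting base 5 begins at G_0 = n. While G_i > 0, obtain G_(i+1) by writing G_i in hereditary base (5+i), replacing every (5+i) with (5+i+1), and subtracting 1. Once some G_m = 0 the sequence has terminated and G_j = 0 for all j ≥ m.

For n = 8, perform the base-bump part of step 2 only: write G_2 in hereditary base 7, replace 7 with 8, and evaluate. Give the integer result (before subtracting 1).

base 5: 8 = 5 + 3; at 6: 6 + 3 = 9; next = 8
base 6: 8 = 6 + 2; at 7: 7 + 2 = 9; next = 8
base 7: 8 = 7 + 1; at 8: 8 + 1 = 9; next = 8

9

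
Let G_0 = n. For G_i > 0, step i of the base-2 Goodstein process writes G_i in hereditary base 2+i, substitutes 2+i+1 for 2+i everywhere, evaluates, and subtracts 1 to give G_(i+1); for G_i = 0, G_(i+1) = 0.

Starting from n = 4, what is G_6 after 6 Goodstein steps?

G_0 = 4. HB_2(4) = 2^2. Bump = 27. G_1 = 26.
G_1 = 26. HB_3(26) = 2·3^2 + 2·3 + 2. Bump = 42. G_2 = 41.
G_2 = 41. HB_4(41) = 2·4^2 + 2·4 + 1. Bump = 61. G_3 = 60.
G_3 = 60. HB_5(60) = 2·5^2 + 2·5. Bump = 84. G_4 = 83.
G_4 = 83. HB_6(83) = 2·6^2 + 6 + 5. Bump = 110. G_5 = 109.
G_5 = 109. HB_7(109) = 2·7^2 + 7 + 4. Bump = 140. G_6 = 139.

139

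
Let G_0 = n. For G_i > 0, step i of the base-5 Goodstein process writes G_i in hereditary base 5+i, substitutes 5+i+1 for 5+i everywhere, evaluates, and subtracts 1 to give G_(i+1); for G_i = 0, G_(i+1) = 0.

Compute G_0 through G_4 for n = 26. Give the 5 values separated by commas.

base 5: 26 = 5^2 + 1; at 6: 6^2 + 1 = 37; next = 36
base 6: 36 = 6^2; at 7: 7^2 = 49; next = 48
base 7: 48 = 6·7 + 6; at 8: 6·8 + 6 = 54; next = 53
base 8: 53 = 6·8 + 5; at 9: 6·9 + 5 = 59; next = 58

26, 36, 48, 53, 58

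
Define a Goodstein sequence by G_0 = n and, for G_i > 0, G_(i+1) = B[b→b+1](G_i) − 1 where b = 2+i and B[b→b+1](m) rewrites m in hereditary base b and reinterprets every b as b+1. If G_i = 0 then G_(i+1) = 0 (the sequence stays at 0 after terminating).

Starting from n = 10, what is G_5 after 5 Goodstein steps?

4215754

[0] 10 ≡ 2^(2 + 1) + 2 (base 2). Lift 3: 84. −1: 83.
[1] 83 ≡ 3^(3 + 1) + 2 (base 3). Lift 4: 1026. −1: 1025.
[2] 1025 ≡ 4^(4 + 1) + 1 (base 4). Lift 5: 15626. −1: 15625.
[3] 15625 ≡ 5^(5 + 1) (base 5). Lift 6: 279936. −1: 279935.
[4] 279935 ≡ 5·6^6 + 5·6^5 + 5·6^4 + 5·6^3 + 5·6^2 + 5·6 + 5 (base 6). Lift 7: 4215755. −1: 4215754.
[5] 4215754 ≡ 5·7^7 + 5·7^5 + 5·7^4 + 5·7^3 + 5·7^2 + 5·7 + 4 (base 7). Lift 8: 84073324. −1: 84073323.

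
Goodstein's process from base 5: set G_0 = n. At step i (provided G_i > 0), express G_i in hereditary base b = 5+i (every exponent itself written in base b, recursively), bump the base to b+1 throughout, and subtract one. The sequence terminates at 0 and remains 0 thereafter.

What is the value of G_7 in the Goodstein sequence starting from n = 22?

39

step 0: 22 = 4·5 + 2; sub 6 for 5: 4·6 + 2; = 26; G_1 = 26−1 = 25
step 1: 25 = 4·6 + 1; sub 7 for 6: 4·7 + 1; = 29; G_2 = 29−1 = 28
step 2: 28 = 4·7; sub 8 for 7: 4·8; = 32; G_3 = 32−1 = 31
step 3: 31 = 3·8 + 7; sub 9 for 8: 3·9 + 7; = 34; G_4 = 34−1 = 33
step 4: 33 = 3·9 + 6; sub 10 for 9: 3·10 + 6; = 36; G_5 = 36−1 = 35
step 5: 35 = 3·10 + 5; sub 11 for 10: 3·11 + 5; = 38; G_6 = 38−1 = 37
step 6: 37 = 3·11 + 4; sub 12 for 11: 3·12 + 4; = 40; G_7 = 40−1 = 39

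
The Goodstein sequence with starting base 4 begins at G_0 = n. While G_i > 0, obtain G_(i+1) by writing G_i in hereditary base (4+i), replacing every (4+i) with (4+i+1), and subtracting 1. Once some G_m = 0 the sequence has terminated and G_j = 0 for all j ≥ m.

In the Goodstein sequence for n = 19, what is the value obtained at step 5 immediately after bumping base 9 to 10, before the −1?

76

step 0: 19 = 4^2 + 3; sub 5 for 4: 5^2 + 3; = 28; G_1 = 28−1 = 27
step 1: 27 = 5^2 + 2; sub 6 for 5: 6^2 + 2; = 38; G_2 = 38−1 = 37
step 2: 37 = 6^2 + 1; sub 7 for 6: 7^2 + 1; = 50; G_3 = 50−1 = 49
step 3: 49 = 7^2; sub 8 for 7: 8^2; = 64; G_4 = 64−1 = 63
step 4: 63 = 7·8 + 7; sub 9 for 8: 7·9 + 7; = 70; G_5 = 70−1 = 69
step 5: 69 = 7·9 + 6; sub 10 for 9: 7·10 + 6; = 76; G_6 = 76−1 = 75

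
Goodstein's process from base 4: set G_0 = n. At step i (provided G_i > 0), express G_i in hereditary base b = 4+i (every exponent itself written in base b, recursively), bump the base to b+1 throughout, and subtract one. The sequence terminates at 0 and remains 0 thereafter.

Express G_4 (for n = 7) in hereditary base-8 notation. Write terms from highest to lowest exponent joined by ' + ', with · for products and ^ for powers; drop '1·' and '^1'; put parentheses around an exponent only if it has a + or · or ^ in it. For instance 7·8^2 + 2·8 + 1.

(0) 7|_4 = 4 + 3 ↦ 5 + 3|_5 = 8 ⇒ 7
(1) 7|_5 = 5 + 2 ↦ 6 + 2|_6 = 8 ⇒ 7
(2) 7|_6 = 6 + 1 ↦ 7 + 1|_7 = 8 ⇒ 7
(3) 7|_7 = 7 ↦ 8|_8 = 8 ⇒ 7

7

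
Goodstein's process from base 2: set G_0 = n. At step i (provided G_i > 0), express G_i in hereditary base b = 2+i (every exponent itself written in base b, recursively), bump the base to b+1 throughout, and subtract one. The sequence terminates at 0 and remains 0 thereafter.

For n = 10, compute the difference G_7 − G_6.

G_0 = 10. HB_2(10) = 2^(2 + 1) + 2. Bump = 84. G_1 = 83.
G_1 = 83. HB_3(83) = 3^(3 + 1) + 2. Bump = 1026. G_2 = 1025.
G_2 = 1025. HB_4(1025) = 4^(4 + 1) + 1. Bump = 15626. G_3 = 15625.
G_3 = 15625. HB_5(15625) = 5^(5 + 1). Bump = 279936. G_4 = 279935.
G_4 = 279935. HB_6(279935) = 5·6^6 + 5·6^5 + 5·6^4 + 5·6^3 + 5·6^2 + 5·6 + 5. Bump = 4215755. G_5 = 4215754.
G_5 = 4215754. HB_7(4215754) = 5·7^7 + 5·7^5 + 5·7^4 + 5·7^3 + 5·7^2 + 5·7 + 4. Bump = 84073324. G_6 = 84073323.
G_6 = 84073323. HB_8(84073323) = 5·8^8 + 5·8^5 + 5·8^4 + 5·8^3 + 5·8^2 + 5·8 + 3. Bump = 1937434593. G_7 = 1937434592.

1853361269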